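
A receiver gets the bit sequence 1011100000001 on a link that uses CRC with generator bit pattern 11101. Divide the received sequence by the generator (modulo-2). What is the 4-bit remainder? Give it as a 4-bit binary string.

Modulo-2 division of 1011100000001 by 11101:
  pos 0: 10111 XOR 11101 = 01010
  pos 1: 10100 XOR 11101 = 01001
  pos 2: 10010 XOR 11101 = 01111
  pos 3: 11110 XOR 11101 = 00011
  pos 6: 11000 XOR 11101 = 00101
  pos 8: 10101 XOR 11101 = 01000
Remainder = 1000 (nonzero — an error is detected).

1000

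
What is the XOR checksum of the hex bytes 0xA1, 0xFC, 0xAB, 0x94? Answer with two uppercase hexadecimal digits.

62

XOR the bytes together:
  start with 0xA1
  0xA1 ⊕ 0xFC = 0x5D
  0x5D ⊕ 0xAB = 0xF6
  0xF6 ⊕ 0x94 = 0x62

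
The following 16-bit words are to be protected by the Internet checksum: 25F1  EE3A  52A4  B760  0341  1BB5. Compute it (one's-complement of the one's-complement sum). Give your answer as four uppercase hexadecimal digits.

One's-complement addition (fold any carry out of bit 15 back into bit 0):
  0x25F1 + 0xEE3A = 0x1142B → wrap carry → 0x142C
  0x142C + 0x52A4 = 0x066D0
  0x66D0 + 0xB760 = 0x11E30 → wrap carry → 0x1E31
  0x1E31 + 0x0341 = 0x02172
  0x2172 + 0x1BB5 = 0x03D27
One's-complement sum = 0x3D27.
Checksum = ~0x3D27 & 0xFFFF = 0xC2D8.

C2D8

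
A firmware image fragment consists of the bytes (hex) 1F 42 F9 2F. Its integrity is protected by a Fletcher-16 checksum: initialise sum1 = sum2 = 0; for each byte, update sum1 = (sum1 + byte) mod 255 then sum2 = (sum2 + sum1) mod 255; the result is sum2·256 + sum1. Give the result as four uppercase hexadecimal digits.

668A

Running sums (mod 255):
  after byte 0 (1F): sum1=31, sum2=31
  after byte 1 (42): sum1=97, sum2=128
  after byte 2 (F9): sum1=91, sum2=219
  after byte 3 (2F): sum1=138, sum2=102
Checksum = sum2·256 + sum1 = 102·256 + 138 = 26250 = 0x668A.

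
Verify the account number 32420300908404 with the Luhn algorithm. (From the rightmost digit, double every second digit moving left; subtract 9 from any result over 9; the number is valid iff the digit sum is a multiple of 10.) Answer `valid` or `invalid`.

From the right, keep odd positions and double even positions (subtract 9 from any doubled value over 9):
  doubled (positions 2,4,...): 0 7 9 0 0 8 6 → sum 30
  kept (positions 1,3,...): 4 4 0 0 3 2 2 → sum 15
Total = 45.
45 mod 10 = 5, so the number is invalid.

invalid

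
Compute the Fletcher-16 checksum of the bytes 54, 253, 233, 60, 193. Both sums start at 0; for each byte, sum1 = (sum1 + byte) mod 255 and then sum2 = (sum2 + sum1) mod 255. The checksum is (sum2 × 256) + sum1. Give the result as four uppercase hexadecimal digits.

FE1C

Running sums (mod 255):
  after byte 0 (54): sum1=54, sum2=54
  after byte 1 (253): sum1=52, sum2=106
  after byte 2 (233): sum1=30, sum2=136
  after byte 3 (60): sum1=90, sum2=226
  after byte 4 (193): sum1=28, sum2=254
Checksum = sum2·256 + sum1 = 254·256 + 28 = 65052 = 0xFE1C.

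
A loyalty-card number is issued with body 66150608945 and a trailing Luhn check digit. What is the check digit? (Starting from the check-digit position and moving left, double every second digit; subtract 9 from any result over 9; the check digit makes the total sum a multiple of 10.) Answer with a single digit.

Partial digits right→left: 5 4 9 8 0 6 0 5 1 6 6
Double every second digit counting from the check-digit position (so the 1st, 3rd, 5th, ... of the partial from the right).
  doubled (with −9 where >9): 1 9 0 0 2 3 → sum 15
  kept as-is: 4 8 6 5 6 → sum 29
Total = 15 + 29 = 44.
Check digit = (10 − (44 mod 10)) mod 10 = 6.

6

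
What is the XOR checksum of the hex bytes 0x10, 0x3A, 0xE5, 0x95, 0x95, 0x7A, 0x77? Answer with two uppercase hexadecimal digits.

C2

XOR the bytes together:
  start with 0x10
  0x10 ⊕ 0x3A = 0x2A
  0x2A ⊕ 0xE5 = 0xCF
  0xCF ⊕ 0x95 = 0x5A
  0x5A ⊕ 0x95 = 0xCF
  0xCF ⊕ 0x7A = 0xB5
  0xB5 ⊕ 0x77 = 0xC2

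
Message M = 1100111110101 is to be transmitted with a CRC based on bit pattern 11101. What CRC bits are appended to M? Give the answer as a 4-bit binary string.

Append 4 zeros: 11001111101010000. Divide by 11101 (XOR where the leading bit is 1):
  pos 0: 11001 XOR 11101 = 00100
  pos 2: 10011 XOR 11101 = 01110
  pos 3: 11101 XOR 11101 = 00000
  pos 8: 10101 XOR 11101 = 01000
  pos 9: 10000 XOR 11101 = 01101
  pos 10: 11010 XOR 11101 = 00111
  pos 12: 11100 XOR 11101 = 00001
Remainder (last 4 bits) = 0001. This is the CRC / FCS.

0001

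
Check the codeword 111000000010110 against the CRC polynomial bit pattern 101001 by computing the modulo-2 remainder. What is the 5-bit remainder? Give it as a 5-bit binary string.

Modulo-2 division of 111000000010110 by 101001:
  pos 0: 111000 XOR 101001 = 010001
  pos 1: 100010 XOR 101001 = 001011
  pos 3: 101100 XOR 101001 = 000101
  pos 6: 101010 XOR 101001 = 000011
Remainder = 11110 (nonzero — an error is detected).

11110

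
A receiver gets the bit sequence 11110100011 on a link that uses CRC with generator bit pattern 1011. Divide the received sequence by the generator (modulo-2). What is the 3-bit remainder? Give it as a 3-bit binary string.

Modulo-2 division of 11110100011 by 1011:
  pos 0: 1111 XOR 1011 = 0100
  pos 1: 1000 XOR 1011 = 0011
  pos 3: 1110 XOR 1011 = 0101
  pos 4: 1010 XOR 1011 = 0001
  pos 7: 1011 XOR 1011 = 0000
Remainder = 000 (zero — the frame passes the CRC check).

000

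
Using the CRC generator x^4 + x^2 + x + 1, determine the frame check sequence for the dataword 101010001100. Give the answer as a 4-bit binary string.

Append 4 zeros: 1010100011000000. Divide by 10111 (XOR where the leading bit is 1):
  pos 0: 10101 XOR 10111 = 00010
  pos 3: 10000 XOR 10111 = 00111
  pos 5: 11111 XOR 10111 = 01000
  pos 6: 10000 XOR 10111 = 00111
  pos 8: 11100 XOR 10111 = 01011
  pos 9: 10110 XOR 10111 = 00001
Remainder (last 4 bits) = 0100. This is the CRC / FCS.

0100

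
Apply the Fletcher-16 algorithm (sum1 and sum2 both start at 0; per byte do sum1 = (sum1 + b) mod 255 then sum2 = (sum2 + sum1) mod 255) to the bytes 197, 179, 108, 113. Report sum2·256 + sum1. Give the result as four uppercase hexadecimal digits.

Running sums (mod 255):
  after byte 0 (197): sum1=197, sum2=197
  after byte 1 (179): sum1=121, sum2=63
  after byte 2 (108): sum1=229, sum2=37
  after byte 3 (113): sum1=87, sum2=124
Checksum = sum2·256 + sum1 = 124·256 + 87 = 31831 = 0x7C57.

7C57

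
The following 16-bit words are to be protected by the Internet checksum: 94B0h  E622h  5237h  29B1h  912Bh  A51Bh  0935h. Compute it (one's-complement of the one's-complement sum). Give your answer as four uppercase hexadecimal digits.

One's-complement addition (fold any carry out of bit 15 back into bit 0):
  0x94B0 + 0xE622 = 0x17AD2 → wrap carry → 0x7AD3
  0x7AD3 + 0x5237 = 0x0CD0A
  0xCD0A + 0x29B1 = 0x0F6BB
  0xF6BB + 0x912B = 0x187E6 → wrap carry → 0x87E7
  0x87E7 + 0xA51B = 0x12D02 → wrap carry → 0x2D03
  0x2D03 + 0x0935 = 0x03638
One's-complement sum = 0x3638.
Checksum = ~0x3638 & 0xFFFF = 0xC9C7.

C9C7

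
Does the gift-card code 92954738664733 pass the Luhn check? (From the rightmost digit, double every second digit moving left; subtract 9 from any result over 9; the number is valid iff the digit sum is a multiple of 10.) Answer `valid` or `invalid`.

From the right, keep odd positions and double even positions (subtract 9 from any doubled value over 9):
  doubled (positions 2,4,...): 6 8 3 6 8 9 9 → sum 49
  kept (positions 1,3,...): 3 7 6 8 7 5 2 → sum 38
Total = 87.
87 mod 10 = 7, so the number is invalid.

invalid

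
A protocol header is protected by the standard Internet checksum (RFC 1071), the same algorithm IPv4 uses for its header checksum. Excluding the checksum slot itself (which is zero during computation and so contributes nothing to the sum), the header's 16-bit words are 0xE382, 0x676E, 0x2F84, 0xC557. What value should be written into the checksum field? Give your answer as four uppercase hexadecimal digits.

C032

One's-complement addition (fold any carry out of bit 15 back into bit 0):
  0xE382 + 0x676E = 0x14AF0 → wrap carry → 0x4AF1
  0x4AF1 + 0x2F84 = 0x07A75
  0x7A75 + 0xC557 = 0x13FCC → wrap carry → 0x3FCD
One's-complement sum = 0x3FCD.
Checksum = ~0x3FCD & 0xFFFF = 0xC032.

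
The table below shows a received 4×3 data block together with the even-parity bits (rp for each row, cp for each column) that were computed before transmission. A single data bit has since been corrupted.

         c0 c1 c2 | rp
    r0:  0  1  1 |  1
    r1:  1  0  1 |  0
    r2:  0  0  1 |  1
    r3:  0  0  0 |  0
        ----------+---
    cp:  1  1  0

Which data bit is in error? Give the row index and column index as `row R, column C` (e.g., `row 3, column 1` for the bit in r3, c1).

row 0, column 2

Recompute each row's even parity and compare to rp:
  r0: data parity 0, sent rp 1 → mismatch
  r1: data parity 0, sent rp 0 → ok
  r2: data parity 1, sent rp 1 → ok
  r3: data parity 0, sent rp 0 → ok
Recompute each column's even parity and compare to cp:
  c0: data parity 1, sent cp 1 → ok
  c1: data parity 1, sent cp 1 → ok
  c2: data parity 1, sent cp 0 → mismatch
Exactly one row (r0) and one column (c2) fail → the flipped bit is at their intersection.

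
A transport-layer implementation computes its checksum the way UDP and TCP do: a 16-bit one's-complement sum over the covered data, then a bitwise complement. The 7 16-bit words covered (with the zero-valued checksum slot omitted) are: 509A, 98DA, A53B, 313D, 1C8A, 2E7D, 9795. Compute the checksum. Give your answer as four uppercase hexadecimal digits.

5D75

One's-complement addition (fold any carry out of bit 15 back into bit 0):
  0x509A + 0x98DA = 0x0E974
  0xE974 + 0xA53B = 0x18EAF → wrap carry → 0x8EB0
  0x8EB0 + 0x313D = 0x0BFED
  0xBFED + 0x1C8A = 0x0DC77
  0xDC77 + 0x2E7D = 0x10AF4 → wrap carry → 0x0AF5
  0x0AF5 + 0x9795 = 0x0A28A
One's-complement sum = 0xA28A.
Checksum = ~0xA28A & 0xFFFF = 0x5D75.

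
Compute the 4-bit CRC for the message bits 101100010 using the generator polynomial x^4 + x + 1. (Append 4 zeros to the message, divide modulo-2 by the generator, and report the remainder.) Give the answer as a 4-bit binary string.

Append 4 zeros: 1011000100000. Divide by 10011 (XOR where the leading bit is 1):
  pos 0: 10110 XOR 10011 = 00101
  pos 2: 10100 XOR 10011 = 00111
  pos 4: 11110 XOR 10011 = 01101
  pos 5: 11010 XOR 10011 = 01001
  pos 6: 10010 XOR 10011 = 00001
Remainder (last 4 bits) = 0100. This is the CRC / FCS.

0100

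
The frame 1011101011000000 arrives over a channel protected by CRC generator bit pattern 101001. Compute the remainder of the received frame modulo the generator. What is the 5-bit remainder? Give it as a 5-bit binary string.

Modulo-2 division of 1011101011000000 by 101001:
  pos 0: 101110 XOR 101001 = 000111
  pos 3: 111101 XOR 101001 = 010100
  pos 4: 101001 XOR 101001 = 000000
Remainder = 00000 (zero — the frame passes the CRC check).

00000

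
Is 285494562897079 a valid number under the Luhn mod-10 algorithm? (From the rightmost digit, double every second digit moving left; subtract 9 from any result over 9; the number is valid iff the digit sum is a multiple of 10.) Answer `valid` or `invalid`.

invalid

From the right, keep odd positions and double even positions (subtract 9 from any doubled value over 9):
  doubled (positions 2,4,...): 5 5 7 3 8 8 7 → sum 43
  kept (positions 1,3,...): 9 0 9 2 5 9 5 2 → sum 41
Total = 84.
84 mod 10 = 4, so the number is invalid.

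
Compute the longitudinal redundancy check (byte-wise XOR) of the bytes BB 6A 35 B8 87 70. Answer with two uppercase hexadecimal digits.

AB

XOR the bytes together:
  start with 0xBB
  0xBB ⊕ 0x6A = 0xD1
  0xD1 ⊕ 0x35 = 0xE4
  0xE4 ⊕ 0xB8 = 0x5C
  0x5C ⊕ 0x87 = 0xDB
  0xDB ⊕ 0x70 = 0xAB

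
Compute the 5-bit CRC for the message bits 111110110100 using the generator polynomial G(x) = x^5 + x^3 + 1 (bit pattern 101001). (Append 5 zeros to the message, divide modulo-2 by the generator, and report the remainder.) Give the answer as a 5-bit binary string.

00001

Append 5 zeros: 11111011010000000. Divide by 101001 (XOR where the leading bit is 1):
  pos 0: 111110 XOR 101001 = 010111
  pos 1: 101111 XOR 101001 = 000110
  pos 4: 110101 XOR 101001 = 011100
  pos 5: 111000 XOR 101001 = 010001
  pos 6: 100010 XOR 101001 = 001011
  pos 8: 101100 XOR 101001 = 000101
  pos 11: 101000 XOR 101001 = 000001
Remainder (last 5 bits) = 00001. This is the CRC / FCS.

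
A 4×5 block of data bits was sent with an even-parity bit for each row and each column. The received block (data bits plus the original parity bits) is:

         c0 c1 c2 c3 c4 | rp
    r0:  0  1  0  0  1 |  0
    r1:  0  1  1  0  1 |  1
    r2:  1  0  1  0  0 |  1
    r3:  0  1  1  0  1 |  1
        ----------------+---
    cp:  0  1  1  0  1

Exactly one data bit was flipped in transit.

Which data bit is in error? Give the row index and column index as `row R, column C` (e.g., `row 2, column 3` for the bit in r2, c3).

row 2, column 0

Recompute each row's even parity and compare to rp:
  r0: data parity 0, sent rp 0 → ok
  r1: data parity 1, sent rp 1 → ok
  r2: data parity 0, sent rp 1 → mismatch
  r3: data parity 1, sent rp 1 → ok
Recompute each column's even parity and compare to cp:
  c0: data parity 1, sent cp 0 → mismatch
  c1: data parity 1, sent cp 1 → ok
  c2: data parity 1, sent cp 1 → ok
  c3: data parity 0, sent cp 0 → ok
  c4: data parity 1, sent cp 1 → ok
Exactly one row (r2) and one column (c0) fail → the flipped bit is at their intersection.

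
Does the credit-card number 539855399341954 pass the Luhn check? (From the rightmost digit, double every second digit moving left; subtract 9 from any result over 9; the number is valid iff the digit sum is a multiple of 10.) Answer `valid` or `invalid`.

From the right, keep odd positions and double even positions (subtract 9 from any doubled value over 9):
  doubled (positions 2,4,...): 1 2 6 9 1 7 6 → sum 32
  kept (positions 1,3,...): 4 9 4 9 3 5 9 5 → sum 48
Total = 80.
80 mod 10 = 0, so the number is valid.

valid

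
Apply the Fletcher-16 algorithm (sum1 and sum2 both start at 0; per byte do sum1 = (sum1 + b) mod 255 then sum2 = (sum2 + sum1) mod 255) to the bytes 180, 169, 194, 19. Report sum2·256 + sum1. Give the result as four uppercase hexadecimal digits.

Running sums (mod 255):
  after byte 0 (180): sum1=180, sum2=180
  after byte 1 (169): sum1=94, sum2=19
  after byte 2 (194): sum1=33, sum2=52
  after byte 3 (19): sum1=52, sum2=104
Checksum = sum2·256 + sum1 = 104·256 + 52 = 26676 = 0x6834.

6834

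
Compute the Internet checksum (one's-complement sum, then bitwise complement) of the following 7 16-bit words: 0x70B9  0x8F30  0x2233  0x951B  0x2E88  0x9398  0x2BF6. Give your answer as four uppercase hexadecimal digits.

5AB0

One's-complement addition (fold any carry out of bit 15 back into bit 0):
  0x70B9 + 0x8F30 = 0x0FFE9
  0xFFE9 + 0x2233 = 0x1221C → wrap carry → 0x221D
  0x221D + 0x951B = 0x0B738
  0xB738 + 0x2E88 = 0x0E5C0
  0xE5C0 + 0x9398 = 0x17958 → wrap carry → 0x7959
  0x7959 + 0x2BF6 = 0x0A54F
One's-complement sum = 0xA54F.
Checksum = ~0xA54F & 0xFFFF = 0x5AB0.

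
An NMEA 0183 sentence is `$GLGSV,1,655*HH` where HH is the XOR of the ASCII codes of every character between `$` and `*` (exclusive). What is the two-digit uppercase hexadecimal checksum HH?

4E

XOR the ASCII codes of the payload characters:
  'G' = 0x47 → acc = 0x47
  'L' = 0x4C → acc = 0x0B
  'G' = 0x47 → acc = 0x4C
  'S' = 0x53 → acc = 0x1F
  'V' = 0x56 → acc = 0x49
  ',' = 0x2C → acc = 0x65
  '1' = 0x31 → acc = 0x54
  ',' = 0x2C → acc = 0x78
  '6' = 0x36 → acc = 0x4E
  '5' = 0x35 → acc = 0x7B
  '5' = 0x35 → acc = 0x4E
Checksum = 0x4E.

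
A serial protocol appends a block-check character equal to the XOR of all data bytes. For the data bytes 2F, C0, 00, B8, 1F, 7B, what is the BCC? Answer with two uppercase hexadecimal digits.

33

XOR the bytes together:
  start with 0x2F
  0x2F ⊕ 0xC0 = 0xEF
  0xEF ⊕ 0x00 = 0xEF
  0xEF ⊕ 0xB8 = 0x57
  0x57 ⊕ 0x1F = 0x48
  0x48 ⊕ 0x7B = 0x33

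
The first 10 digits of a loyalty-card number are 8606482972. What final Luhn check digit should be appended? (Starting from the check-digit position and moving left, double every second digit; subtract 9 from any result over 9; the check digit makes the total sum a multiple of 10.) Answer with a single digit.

Partial digits right→left: 2 7 9 2 8 4 6 0 6 8
Double every second digit counting from the check-digit position (so the 1st, 3rd, 5th, ... of the partial from the right).
  doubled (with −9 where >9): 4 9 7 3 3 → sum 26
  kept as-is: 7 2 4 0 8 → sum 21
Total = 26 + 21 = 47.
Check digit = (10 − (47 mod 10)) mod 10 = 3.

3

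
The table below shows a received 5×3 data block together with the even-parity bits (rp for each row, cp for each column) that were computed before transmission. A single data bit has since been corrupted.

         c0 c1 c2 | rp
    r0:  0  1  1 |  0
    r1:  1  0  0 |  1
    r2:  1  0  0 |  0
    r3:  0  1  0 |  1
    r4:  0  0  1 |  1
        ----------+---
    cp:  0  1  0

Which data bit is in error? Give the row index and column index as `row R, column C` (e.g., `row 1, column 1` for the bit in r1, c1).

row 2, column 1

Recompute each row's even parity and compare to rp:
  r0: data parity 0, sent rp 0 → ok
  r1: data parity 1, sent rp 1 → ok
  r2: data parity 1, sent rp 0 → mismatch
  r3: data parity 1, sent rp 1 → ok
  r4: data parity 1, sent rp 1 → ok
Recompute each column's even parity and compare to cp:
  c0: data parity 0, sent cp 0 → ok
  c1: data parity 0, sent cp 1 → mismatch
  c2: data parity 0, sent cp 0 → ok
Exactly one row (r2) and one column (c1) fail → the flipped bit is at their intersection.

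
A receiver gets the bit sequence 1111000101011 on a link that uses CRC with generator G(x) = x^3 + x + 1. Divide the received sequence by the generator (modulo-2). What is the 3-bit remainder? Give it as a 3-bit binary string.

001

Modulo-2 division of 1111000101011 by 1011:
  pos 0: 1111 XOR 1011 = 0100
  pos 1: 1000 XOR 1011 = 0011
  pos 3: 1100 XOR 1011 = 0111
  pos 4: 1111 XOR 1011 = 0100
  pos 5: 1000 XOR 1011 = 0011
  pos 7: 1110 XOR 1011 = 0101
  pos 8: 1011 XOR 1011 = 0000
Remainder = 001 (nonzero — an error is detected).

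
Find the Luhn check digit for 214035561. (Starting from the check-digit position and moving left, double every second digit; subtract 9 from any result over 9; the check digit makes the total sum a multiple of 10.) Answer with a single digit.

7

Partial digits right→left: 1 6 5 5 3 0 4 1 2
Double every second digit counting from the check-digit position (so the 1st, 3rd, 5th, ... of the partial from the right).
  doubled (with −9 where >9): 2 1 6 8 4 → sum 21
  kept as-is: 6 5 0 1 → sum 12
Total = 21 + 12 = 33.
Check digit = (10 − (33 mod 10)) mod 10 = 7.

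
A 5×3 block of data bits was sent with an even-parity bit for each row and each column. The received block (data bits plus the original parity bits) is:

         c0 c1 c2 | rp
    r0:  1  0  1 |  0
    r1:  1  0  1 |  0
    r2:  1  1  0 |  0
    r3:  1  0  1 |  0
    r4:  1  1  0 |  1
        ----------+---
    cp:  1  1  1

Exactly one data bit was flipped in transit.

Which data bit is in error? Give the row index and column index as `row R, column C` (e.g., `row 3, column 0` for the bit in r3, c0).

Recompute each row's even parity and compare to rp:
  r0: data parity 0, sent rp 0 → ok
  r1: data parity 0, sent rp 0 → ok
  r2: data parity 0, sent rp 0 → ok
  r3: data parity 0, sent rp 0 → ok
  r4: data parity 0, sent rp 1 → mismatch
Recompute each column's even parity and compare to cp:
  c0: data parity 1, sent cp 1 → ok
  c1: data parity 0, sent cp 1 → mismatch
  c2: data parity 1, sent cp 1 → ok
Exactly one row (r4) and one column (c1) fail → the flipped bit is at their intersection.

row 4, column 1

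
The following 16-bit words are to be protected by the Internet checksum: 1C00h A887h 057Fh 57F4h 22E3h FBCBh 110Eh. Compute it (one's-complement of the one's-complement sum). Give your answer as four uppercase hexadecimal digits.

AE47

One's-complement addition (fold any carry out of bit 15 back into bit 0):
  0x1C00 + 0xA887 = 0x0C487
  0xC487 + 0x057F = 0x0CA06
  0xCA06 + 0x57F4 = 0x121FA → wrap carry → 0x21FB
  0x21FB + 0x22E3 = 0x044DE
  0x44DE + 0xFBCB = 0x140A9 → wrap carry → 0x40AA
  0x40AA + 0x110E = 0x051B8
One's-complement sum = 0x51B8.
Checksum = ~0x51B8 & 0xFFFF = 0xAE47.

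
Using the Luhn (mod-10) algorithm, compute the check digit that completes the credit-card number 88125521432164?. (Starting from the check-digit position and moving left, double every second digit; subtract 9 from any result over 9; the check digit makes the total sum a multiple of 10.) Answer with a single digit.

Partial digits right→left: 4 6 1 2 3 4 1 2 5 5 2 1 8 8
Double every second digit counting from the check-digit position (so the 1st, 3rd, 5th, ... of the partial from the right).
  doubled (with −9 where >9): 8 2 6 2 1 4 7 → sum 30
  kept as-is: 6 2 4 2 5 1 8 → sum 28
Total = 30 + 28 = 58.
Check digit = (10 − (58 mod 10)) mod 10 = 2.

2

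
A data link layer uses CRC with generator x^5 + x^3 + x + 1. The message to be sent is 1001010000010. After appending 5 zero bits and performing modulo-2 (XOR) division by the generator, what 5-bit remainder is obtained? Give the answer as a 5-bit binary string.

Append 5 zeros: 100101000001000000. Divide by 101011 (XOR where the leading bit is 1):
  pos 0: 100101 XOR 101011 = 001110
  pos 2: 111000 XOR 101011 = 010011
  pos 3: 100110 XOR 101011 = 001101
  pos 5: 110100 XOR 101011 = 011111
  pos 6: 111111 XOR 101011 = 010100
  pos 7: 101000 XOR 101011 = 000011
  pos 11: 110000 XOR 101011 = 011011
  pos 12: 110110 XOR 101011 = 011101
Remainder (last 5 bits) = 11101. This is the CRC / FCS.

11101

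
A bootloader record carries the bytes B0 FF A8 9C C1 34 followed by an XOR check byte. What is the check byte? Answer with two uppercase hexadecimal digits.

XOR the bytes together:
  start with 0xB0
  0xB0 ⊕ 0xFF = 0x4F
  0x4F ⊕ 0xA8 = 0xE7
  0xE7 ⊕ 0x9C = 0x7B
  0x7B ⊕ 0xC1 = 0xBA
  0xBA ⊕ 0x34 = 0x8E

8E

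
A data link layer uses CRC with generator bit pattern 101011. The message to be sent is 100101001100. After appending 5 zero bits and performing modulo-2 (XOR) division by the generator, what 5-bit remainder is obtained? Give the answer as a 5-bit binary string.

11001

Append 5 zeros: 10010100110000000. Divide by 101011 (XOR where the leading bit is 1):
  pos 0: 100101 XOR 101011 = 001110
  pos 2: 111000 XOR 101011 = 010011
  pos 3: 100111 XOR 101011 = 001100
  pos 5: 110010 XOR 101011 = 011001
  pos 6: 110010 XOR 101011 = 011001
  pos 7: 110010 XOR 101011 = 011001
  pos 8: 110010 XOR 101011 = 011001
  pos 9: 110010 XOR 101011 = 011001
  pos 10: 110010 XOR 101011 = 011001
  pos 11: 110010 XOR 101011 = 011001
Remainder (last 5 bits) = 11001. This is the CRC / FCS.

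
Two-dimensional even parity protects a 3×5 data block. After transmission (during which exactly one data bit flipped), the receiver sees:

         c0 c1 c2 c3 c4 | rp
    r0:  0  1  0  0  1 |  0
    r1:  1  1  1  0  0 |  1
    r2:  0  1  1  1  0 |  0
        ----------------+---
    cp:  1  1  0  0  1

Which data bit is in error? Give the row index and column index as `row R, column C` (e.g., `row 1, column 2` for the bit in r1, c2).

Recompute each row's even parity and compare to rp:
  r0: data parity 0, sent rp 0 → ok
  r1: data parity 1, sent rp 1 → ok
  r2: data parity 1, sent rp 0 → mismatch
Recompute each column's even parity and compare to cp:
  c0: data parity 1, sent cp 1 → ok
  c1: data parity 1, sent cp 1 → ok
  c2: data parity 0, sent cp 0 → ok
  c3: data parity 1, sent cp 0 → mismatch
  c4: data parity 1, sent cp 1 → ok
Exactly one row (r2) and one column (c3) fail → the flipped bit is at their intersection.

row 2, column 3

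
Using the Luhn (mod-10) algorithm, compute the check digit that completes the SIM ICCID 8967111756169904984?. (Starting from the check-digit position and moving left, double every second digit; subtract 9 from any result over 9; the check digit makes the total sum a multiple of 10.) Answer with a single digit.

0

Partial digits right→left: 4 8 9 4 0 9 9 6 1 6 5 7 1 1 1 7 6 9 8
Double every second digit counting from the check-digit position (so the 1st, 3rd, 5th, ... of the partial from the right).
  doubled (with −9 where >9): 8 9 0 9 2 1 2 2 3 7 → sum 43
  kept as-is: 8 4 9 6 6 7 1 7 9 → sum 57
Total = 43 + 57 = 100.
Check digit = (10 − (100 mod 10)) mod 10 = 0.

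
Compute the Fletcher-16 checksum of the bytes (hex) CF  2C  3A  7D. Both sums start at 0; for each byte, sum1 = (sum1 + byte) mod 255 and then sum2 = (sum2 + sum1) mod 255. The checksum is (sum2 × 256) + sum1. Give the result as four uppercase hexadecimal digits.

B5B3

Running sums (mod 255):
  after byte 0 (CF): sum1=207, sum2=207
  after byte 1 (2C): sum1=251, sum2=203
  after byte 2 (3A): sum1=54, sum2=2
  after byte 3 (7D): sum1=179, sum2=181
Checksum = sum2·256 + sum1 = 181·256 + 179 = 46515 = 0xB5B3.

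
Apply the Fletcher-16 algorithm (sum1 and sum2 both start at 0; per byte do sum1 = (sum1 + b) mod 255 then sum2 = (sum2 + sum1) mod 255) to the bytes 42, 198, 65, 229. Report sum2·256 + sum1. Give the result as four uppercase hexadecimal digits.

6518

Running sums (mod 255):
  after byte 0 (42): sum1=42, sum2=42
  after byte 1 (198): sum1=240, sum2=27
  after byte 2 (65): sum1=50, sum2=77
  after byte 3 (229): sum1=24, sum2=101
Checksum = sum2·256 + sum1 = 101·256 + 24 = 25880 = 0x6518.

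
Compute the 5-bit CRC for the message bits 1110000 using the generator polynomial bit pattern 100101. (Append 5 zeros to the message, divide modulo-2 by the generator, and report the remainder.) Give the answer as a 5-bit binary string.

01100

Append 5 zeros: 111000000000. Divide by 100101 (XOR where the leading bit is 1):
  pos 0: 111000 XOR 100101 = 011101
  pos 1: 111010 XOR 100101 = 011111
  pos 2: 111110 XOR 100101 = 011011
  pos 3: 110110 XOR 100101 = 010011
  pos 4: 100110 XOR 100101 = 000011
Remainder (last 5 bits) = 01100. This is the CRC / FCS.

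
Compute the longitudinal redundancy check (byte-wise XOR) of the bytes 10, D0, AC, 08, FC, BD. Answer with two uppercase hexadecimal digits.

XOR the bytes together:
  start with 0x10
  0x10 ⊕ 0xD0 = 0xC0
  0xC0 ⊕ 0xAC = 0x6C
  0x6C ⊕ 0x08 = 0x64
  0x64 ⊕ 0xFC = 0x98
  0x98 ⊕ 0xBD = 0x25

25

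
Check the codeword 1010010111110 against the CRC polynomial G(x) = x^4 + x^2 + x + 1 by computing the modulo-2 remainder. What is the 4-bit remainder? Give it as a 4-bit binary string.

Modulo-2 division of 1010010111110 by 10111:
  pos 0: 10100 XOR 10111 = 00011
  pos 3: 11101 XOR 10111 = 01010
  pos 4: 10101 XOR 10111 = 00010
  pos 7: 10111 XOR 10111 = 00000
Remainder = 0000 (zero — the frame passes the CRC check).

0000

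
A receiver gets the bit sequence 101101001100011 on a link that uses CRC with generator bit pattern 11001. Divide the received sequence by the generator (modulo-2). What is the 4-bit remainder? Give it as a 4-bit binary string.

0000

Modulo-2 division of 101101001100011 by 11001:
  pos 0: 10110 XOR 11001 = 01111
  pos 1: 11111 XOR 11001 = 00110
  pos 3: 11000 XOR 11001 = 00001
  pos 7: 11100 XOR 11001 = 00101
  pos 9: 10101 XOR 11001 = 01100
  pos 10: 11001 XOR 11001 = 00000
Remainder = 0000 (zero — the frame passes the CRC check).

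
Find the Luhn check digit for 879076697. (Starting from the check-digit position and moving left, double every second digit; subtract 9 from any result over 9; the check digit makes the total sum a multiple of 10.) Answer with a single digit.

9

Partial digits right→left: 7 9 6 6 7 0 9 7 8
Double every second digit counting from the check-digit position (so the 1st, 3rd, 5th, ... of the partial from the right).
  doubled (with −9 where >9): 5 3 5 9 7 → sum 29
  kept as-is: 9 6 0 7 → sum 22
Total = 29 + 22 = 51.
Check digit = (10 − (51 mod 10)) mod 10 = 9.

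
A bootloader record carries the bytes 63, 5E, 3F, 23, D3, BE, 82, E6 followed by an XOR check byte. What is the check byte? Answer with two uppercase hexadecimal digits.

28

XOR the bytes together:
  start with 0x63
  0x63 ⊕ 0x5E = 0x3D
  0x3D ⊕ 0x3F = 0x02
  0x02 ⊕ 0x23 = 0x21
  0x21 ⊕ 0xD3 = 0xF2
  0xF2 ⊕ 0xBE = 0x4C
  0x4C ⊕ 0x82 = 0xCE
  0xCE ⊕ 0xE6 = 0x28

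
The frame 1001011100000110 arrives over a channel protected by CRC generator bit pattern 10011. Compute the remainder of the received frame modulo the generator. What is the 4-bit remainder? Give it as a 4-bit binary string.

0000

Modulo-2 division of 1001011100000110 by 10011:
  pos 0: 10010 XOR 10011 = 00001
  pos 4: 11110 XOR 10011 = 01101
  pos 5: 11010 XOR 10011 = 01001
  pos 6: 10010 XOR 10011 = 00001
  pos 10: 10011 XOR 10011 = 00000
Remainder = 0000 (zero — the frame passes the CRC check).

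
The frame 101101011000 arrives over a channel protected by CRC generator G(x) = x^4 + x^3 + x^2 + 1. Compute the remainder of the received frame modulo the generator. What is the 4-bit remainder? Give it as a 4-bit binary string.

0000

Modulo-2 division of 101101011000 by 11101:
  pos 0: 10110 XOR 11101 = 01011
  pos 1: 10111 XOR 11101 = 01010
  pos 2: 10100 XOR 11101 = 01001
  pos 3: 10011 XOR 11101 = 01110
  pos 4: 11101 XOR 11101 = 00000
Remainder = 0000 (zero — the frame passes the CRC check).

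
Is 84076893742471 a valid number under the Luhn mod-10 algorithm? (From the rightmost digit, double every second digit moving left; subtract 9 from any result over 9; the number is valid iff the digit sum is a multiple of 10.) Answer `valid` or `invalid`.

invalid

From the right, keep odd positions and double even positions (subtract 9 from any doubled value over 9):
  doubled (positions 2,4,...): 5 4 5 9 3 0 7 → sum 33
  kept (positions 1,3,...): 1 4 4 3 8 7 4 → sum 31
Total = 64.
64 mod 10 = 4, so the number is invalid.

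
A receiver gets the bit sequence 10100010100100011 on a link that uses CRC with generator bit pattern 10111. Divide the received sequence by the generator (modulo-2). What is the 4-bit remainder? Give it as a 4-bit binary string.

Modulo-2 division of 10100010100100011 by 10111:
  pos 0: 10100 XOR 10111 = 00011
  pos 3: 11010 XOR 10111 = 01101
  pos 4: 11011 XOR 10111 = 01100
  pos 5: 11000 XOR 10111 = 01111
  pos 6: 11110 XOR 10111 = 01001
  pos 7: 10011 XOR 10111 = 00100
  pos 9: 10000 XOR 10111 = 00111
  pos 11: 11101 XOR 10111 = 01010
  pos 12: 10101 XOR 10111 = 00010
Remainder = 0010 (nonzero — an error is detected).

0010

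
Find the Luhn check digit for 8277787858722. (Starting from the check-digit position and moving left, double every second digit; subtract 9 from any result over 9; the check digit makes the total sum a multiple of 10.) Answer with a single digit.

Partial digits right→left: 2 2 7 8 5 8 7 8 7 7 7 2 8
Double every second digit counting from the check-digit position (so the 1st, 3rd, 5th, ... of the partial from the right).
  doubled (with −9 where >9): 4 5 1 5 5 5 7 → sum 32
  kept as-is: 2 8 8 8 7 2 → sum 35
Total = 32 + 35 = 67.
Check digit = (10 − (67 mod 10)) mod 10 = 3.

3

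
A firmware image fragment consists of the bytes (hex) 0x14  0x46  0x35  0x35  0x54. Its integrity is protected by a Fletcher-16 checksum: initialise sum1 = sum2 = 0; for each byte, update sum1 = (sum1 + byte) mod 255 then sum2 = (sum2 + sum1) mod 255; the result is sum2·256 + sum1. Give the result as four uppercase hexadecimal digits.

DB19

Running sums (mod 255):
  after byte 0 (0x14): sum1=20, sum2=20
  after byte 1 (0x46): sum1=90, sum2=110
  after byte 2 (0x35): sum1=143, sum2=253
  after byte 3 (0x35): sum1=196, sum2=194
  after byte 4 (0x54): sum1=25, sum2=219
Checksum = sum2·256 + sum1 = 219·256 + 25 = 56089 = 0xDB19.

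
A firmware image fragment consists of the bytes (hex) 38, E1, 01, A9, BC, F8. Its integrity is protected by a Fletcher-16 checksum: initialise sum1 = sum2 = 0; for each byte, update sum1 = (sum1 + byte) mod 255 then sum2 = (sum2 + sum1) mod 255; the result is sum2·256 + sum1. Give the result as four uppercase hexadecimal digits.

2E7A

Running sums (mod 255):
  after byte 0 (38): sum1=56, sum2=56
  after byte 1 (E1): sum1=26, sum2=82
  after byte 2 (01): sum1=27, sum2=109
  after byte 3 (A9): sum1=196, sum2=50
  after byte 4 (BC): sum1=129, sum2=179
  after byte 5 (F8): sum1=122, sum2=46
Checksum = sum2·256 + sum1 = 46·256 + 122 = 11898 = 0x2E7A.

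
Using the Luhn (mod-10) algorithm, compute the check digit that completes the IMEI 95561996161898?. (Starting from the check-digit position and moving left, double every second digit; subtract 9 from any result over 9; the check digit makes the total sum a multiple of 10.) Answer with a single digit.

2

Partial digits right→left: 8 9 8 1 6 1 6 9 9 1 6 5 5 9
Double every second digit counting from the check-digit position (so the 1st, 3rd, 5th, ... of the partial from the right).
  doubled (with −9 where >9): 7 7 3 3 9 3 1 → sum 33
  kept as-is: 9 1 1 9 1 5 9 → sum 35
Total = 33 + 35 = 68.
Check digit = (10 − (68 mod 10)) mod 10 = 2.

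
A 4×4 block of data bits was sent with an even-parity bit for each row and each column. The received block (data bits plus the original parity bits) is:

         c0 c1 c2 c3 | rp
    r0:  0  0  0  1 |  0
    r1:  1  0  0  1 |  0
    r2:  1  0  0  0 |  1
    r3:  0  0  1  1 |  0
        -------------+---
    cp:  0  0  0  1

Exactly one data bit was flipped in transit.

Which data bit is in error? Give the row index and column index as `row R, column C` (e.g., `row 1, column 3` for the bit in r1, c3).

row 0, column 2

Recompute each row's even parity and compare to rp:
  r0: data parity 1, sent rp 0 → mismatch
  r1: data parity 0, sent rp 0 → ok
  r2: data parity 1, sent rp 1 → ok
  r3: data parity 0, sent rp 0 → ok
Recompute each column's even parity and compare to cp:
  c0: data parity 0, sent cp 0 → ok
  c1: data parity 0, sent cp 0 → ok
  c2: data parity 1, sent cp 0 → mismatch
  c3: data parity 1, sent cp 1 → ok
Exactly one row (r0) and one column (c2) fail → the flipped bit is at their intersection.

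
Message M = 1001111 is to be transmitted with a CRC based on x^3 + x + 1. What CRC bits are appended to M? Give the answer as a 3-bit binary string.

011

Append 3 zeros: 1001111000. Divide by 1011 (XOR where the leading bit is 1):
  pos 0: 1001 XOR 1011 = 0010
  pos 2: 1011 XOR 1011 = 0000
  pos 6: 1000 XOR 1011 = 0011
Remainder (last 3 bits) = 011. This is the CRC / FCS.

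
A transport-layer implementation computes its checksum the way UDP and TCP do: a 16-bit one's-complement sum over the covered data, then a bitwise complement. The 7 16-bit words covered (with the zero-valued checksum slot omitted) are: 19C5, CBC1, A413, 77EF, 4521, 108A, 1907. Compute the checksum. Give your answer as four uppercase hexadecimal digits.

8FC3

One's-complement addition (fold any carry out of bit 15 back into bit 0):
  0x19C5 + 0xCBC1 = 0x0E586
  0xE586 + 0xA413 = 0x18999 → wrap carry → 0x899A
  0x899A + 0x77EF = 0x10189 → wrap carry → 0x018A
  0x018A + 0x4521 = 0x046AB
  0x46AB + 0x108A = 0x05735
  0x5735 + 0x1907 = 0x0703C
One's-complement sum = 0x703C.
Checksum = ~0x703C & 0xFFFF = 0x8FC3.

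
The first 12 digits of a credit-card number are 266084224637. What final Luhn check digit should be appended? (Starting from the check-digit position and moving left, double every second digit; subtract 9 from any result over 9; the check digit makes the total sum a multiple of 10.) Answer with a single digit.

Partial digits right→left: 7 3 6 4 2 2 4 8 0 6 6 2
Double every second digit counting from the check-digit position (so the 1st, 3rd, 5th, ... of the partial from the right).
  doubled (with −9 where >9): 5 3 4 8 0 3 → sum 23
  kept as-is: 3 4 2 8 6 2 → sum 25
Total = 23 + 25 = 48.
Check digit = (10 − (48 mod 10)) mod 10 = 2.

2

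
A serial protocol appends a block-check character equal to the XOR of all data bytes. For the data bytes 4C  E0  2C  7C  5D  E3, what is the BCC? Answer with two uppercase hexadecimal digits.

XOR the bytes together:
  start with 0x4C
  0x4C ⊕ 0xE0 = 0xAC
  0xAC ⊕ 0x2C = 0x80
  0x80 ⊕ 0x7C = 0xFC
  0xFC ⊕ 0x5D = 0xA1
  0xA1 ⊕ 0xE3 = 0x42

42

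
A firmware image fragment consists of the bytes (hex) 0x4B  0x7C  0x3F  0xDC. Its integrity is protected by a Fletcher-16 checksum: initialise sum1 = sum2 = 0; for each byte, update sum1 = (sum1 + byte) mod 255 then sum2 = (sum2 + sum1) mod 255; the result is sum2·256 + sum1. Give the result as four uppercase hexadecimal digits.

Running sums (mod 255):
  after byte 0 (0x4B): sum1=75, sum2=75
  after byte 1 (0x7C): sum1=199, sum2=19
  after byte 2 (0x3F): sum1=7, sum2=26
  after byte 3 (0xDC): sum1=227, sum2=253
Checksum = sum2·256 + sum1 = 253·256 + 227 = 64995 = 0xFDE3.

FDE3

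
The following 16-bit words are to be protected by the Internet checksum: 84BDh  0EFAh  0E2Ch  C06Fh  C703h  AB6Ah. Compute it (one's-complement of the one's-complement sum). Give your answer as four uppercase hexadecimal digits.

One's-complement addition (fold any carry out of bit 15 back into bit 0):
  0x84BD + 0x0EFA = 0x093B7
  0x93B7 + 0x0E2C = 0x0A1E3
  0xA1E3 + 0xC06F = 0x16252 → wrap carry → 0x6253
  0x6253 + 0xC703 = 0x12956 → wrap carry → 0x2957
  0x2957 + 0xAB6A = 0x0D4C1
One's-complement sum = 0xD4C1.
Checksum = ~0xD4C1 & 0xFFFF = 0x2B3E.

2B3E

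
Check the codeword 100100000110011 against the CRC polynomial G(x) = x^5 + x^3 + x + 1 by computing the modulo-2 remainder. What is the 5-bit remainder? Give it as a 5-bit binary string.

00000

Modulo-2 division of 100100000110011 by 101011:
  pos 0: 100100 XOR 101011 = 001111
  pos 2: 111100 XOR 101011 = 010111
  pos 3: 101110 XOR 101011 = 000101
  pos 6: 101110 XOR 101011 = 000101
  pos 9: 101011 XOR 101011 = 000000
Remainder = 00000 (zero — the frame passes the CRC check).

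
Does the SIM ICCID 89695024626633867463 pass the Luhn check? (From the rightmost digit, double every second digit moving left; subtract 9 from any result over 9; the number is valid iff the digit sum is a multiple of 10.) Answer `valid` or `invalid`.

invalid

From the right, keep odd positions and double even positions (subtract 9 from any doubled value over 9):
  doubled (positions 2,4,...): 3 5 7 6 3 3 4 1 3 7 → sum 42
  kept (positions 1,3,...): 3 4 6 3 6 2 4 0 9 9 → sum 46
Total = 88.
88 mod 10 = 8, so the number is invalid.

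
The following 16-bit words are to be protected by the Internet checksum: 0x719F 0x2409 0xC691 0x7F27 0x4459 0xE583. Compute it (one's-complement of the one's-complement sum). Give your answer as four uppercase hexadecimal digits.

FAC0

One's-complement addition (fold any carry out of bit 15 back into bit 0):
  0x719F + 0x2409 = 0x095A8
  0x95A8 + 0xC691 = 0x15C39 → wrap carry → 0x5C3A
  0x5C3A + 0x7F27 = 0x0DB61
  0xDB61 + 0x4459 = 0x11FBA → wrap carry → 0x1FBB
  0x1FBB + 0xE583 = 0x1053E → wrap carry → 0x053F
One's-complement sum = 0x053F.
Checksum = ~0x053F & 0xFFFF = 0xFAC0.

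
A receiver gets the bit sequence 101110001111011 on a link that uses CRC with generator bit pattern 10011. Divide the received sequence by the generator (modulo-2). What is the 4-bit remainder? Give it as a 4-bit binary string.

Modulo-2 division of 101110001111011 by 10011:
  pos 0: 10111 XOR 10011 = 00100
  pos 2: 10000 XOR 10011 = 00011
  pos 5: 11011 XOR 10011 = 01000
  pos 6: 10001 XOR 10011 = 00010
  pos 9: 10101 XOR 10011 = 00110
Remainder = 1101 (nonzero — an error is detected).

1101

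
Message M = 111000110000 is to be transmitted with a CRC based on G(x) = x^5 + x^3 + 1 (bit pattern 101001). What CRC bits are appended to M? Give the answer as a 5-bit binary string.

Append 5 zeros: 11100011000000000. Divide by 101001 (XOR where the leading bit is 1):
  pos 0: 111000 XOR 101001 = 010001
  pos 1: 100011 XOR 101001 = 001010
  pos 3: 101010 XOR 101001 = 000011
  pos 7: 110000 XOR 101001 = 011001
  pos 8: 110010 XOR 101001 = 011011
  pos 9: 110110 XOR 101001 = 011111
  pos 10: 111110 XOR 101001 = 010111
  pos 11: 101110 XOR 101001 = 000111
Remainder (last 5 bits) = 00111. This is the CRC / FCS.

00111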